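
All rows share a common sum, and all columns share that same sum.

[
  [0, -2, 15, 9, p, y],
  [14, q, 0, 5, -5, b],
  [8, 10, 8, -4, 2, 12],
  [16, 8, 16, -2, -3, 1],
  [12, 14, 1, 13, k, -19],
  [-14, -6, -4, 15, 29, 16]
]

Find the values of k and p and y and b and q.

k = 15, p = -2, y = 16, b = 10, q = 12

Rows 3 and 4 both sum to 36, so that's the common total.
Row 5: 12 + 14 + 1 + 13 − 19 = 21, so its missing entry is 36 − 21 = 15.
Column 5: -5 + 2 − 3 + 15 + 29 = 38, so its missing entry is 36 − 38 = -2.
Column 2: -2 + 10 + 8 + 14 − 6 = 24, so its missing entry is 36 − 24 = 12.
Row 2: 14 + 12 + 0 + 5 − 5 = 26, so its missing entry is 36 − 26 = 10.
Row 1: 0 − 2 + 15 + 9 − 2 = 20, so its missing entry is 36 − 20 = 16.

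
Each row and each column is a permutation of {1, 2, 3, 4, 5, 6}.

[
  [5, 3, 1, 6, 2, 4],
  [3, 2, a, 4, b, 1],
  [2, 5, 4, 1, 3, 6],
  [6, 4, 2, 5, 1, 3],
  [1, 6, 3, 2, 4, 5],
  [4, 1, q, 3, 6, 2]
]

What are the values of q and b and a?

For row 2, column 5: column 5 already has {1, 2, 3, 4, 6}; that leaves 5.
At (row 2, col 3): row 2 already has {1, 2, 3, 4, 5}, so the value is 6.
Cell (6,3): row 6 already has {1, 2, 3, 4, 6} → 5.

q = 5, b = 5, a = 6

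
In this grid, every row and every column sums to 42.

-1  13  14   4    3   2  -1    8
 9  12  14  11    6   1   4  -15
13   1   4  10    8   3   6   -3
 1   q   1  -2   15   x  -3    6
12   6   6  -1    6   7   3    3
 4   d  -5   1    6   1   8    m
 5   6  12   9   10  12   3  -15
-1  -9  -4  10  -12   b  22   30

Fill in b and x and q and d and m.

b = 6, x = 10, q = 14, d = -1, m = 28

The known cells in column 8 total 14, leaving 42 − 14 = 28 for the blank.
The known cells in row 6 total 43, leaving 42 − 43 = -1 for the blank.
The known cells in column 2 total 28, leaving 42 − 28 = 14 for the blank.
The known cells in row 8 total 36, leaving 42 − 36 = 6 for the blank.
The known cells in row 4 total 32, leaving 42 − 32 = 10 for the blank.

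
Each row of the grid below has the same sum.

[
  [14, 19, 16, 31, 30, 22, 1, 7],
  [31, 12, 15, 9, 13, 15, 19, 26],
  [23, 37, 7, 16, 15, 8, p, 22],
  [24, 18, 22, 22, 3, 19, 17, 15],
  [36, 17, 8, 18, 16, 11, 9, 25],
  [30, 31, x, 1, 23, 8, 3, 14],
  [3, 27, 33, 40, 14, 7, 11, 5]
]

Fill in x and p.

Row 1 sums to 140 and so does row 2; that's the common total.
In row 6 the known cells total 110, leaving 140 − 110 = 30.
In row 3 the known cells total 128, leaving 140 − 128 = 12.

x = 30, p = 12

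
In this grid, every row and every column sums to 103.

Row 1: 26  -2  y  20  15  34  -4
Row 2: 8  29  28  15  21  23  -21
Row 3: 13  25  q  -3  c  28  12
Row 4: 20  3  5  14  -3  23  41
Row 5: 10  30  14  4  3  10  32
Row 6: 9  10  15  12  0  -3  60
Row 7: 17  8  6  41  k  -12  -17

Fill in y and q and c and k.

Row 1 has 26 − 2 + 20 + 15 + 34 − 4 = 89; the blank must be 103 − 89 = 14.
Row 7 has 17 + 8 + 6 + 41 − 12 − 17 = 43; the blank must be 103 − 43 = 60.
Column 5 has 15 + 21 − 3 + 3 + 0 + 60 = 96; the blank must be 103 − 96 = 7.
Row 3 has 13 + 25 − 3 + 7 + 28 + 12 = 82; the blank must be 103 − 82 = 21.

y = 14, q = 21, c = 7, k = 60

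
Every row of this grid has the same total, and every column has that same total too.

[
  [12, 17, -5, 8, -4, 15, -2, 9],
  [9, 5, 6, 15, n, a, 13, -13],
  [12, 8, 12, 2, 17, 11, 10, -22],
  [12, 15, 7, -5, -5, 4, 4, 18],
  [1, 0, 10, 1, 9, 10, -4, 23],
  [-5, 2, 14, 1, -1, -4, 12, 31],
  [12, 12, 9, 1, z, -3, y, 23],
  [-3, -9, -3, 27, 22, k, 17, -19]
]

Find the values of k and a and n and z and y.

Rows 1 and 3 both sum to 50, so that's the common total.
The known cells in column 7 total 50, leaving 50 − 50 = 0 for the blank.
The known cells in row 7 total 54, leaving 50 − 54 = -4 for the blank.
The known cells in column 5 total 34, leaving 50 − 34 = 16 for the blank.
The known cells in row 2 total 51, leaving 50 − 51 = -1 for the blank.
The known cells in row 8 total 32, leaving 50 − 32 = 18 for the blank.

k = 18, a = -1, n = 16, z = -4, y = 0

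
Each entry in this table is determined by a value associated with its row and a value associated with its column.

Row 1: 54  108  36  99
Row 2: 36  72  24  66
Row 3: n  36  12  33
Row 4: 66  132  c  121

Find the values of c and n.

c = 44, n = 18

Each row is a constant multiple of every other row — this is a multiplication table with the headers hidden.
Row 4 is 132/108 = 11/9 times row 1, so its entry in column 3 is 36 × 11/9 = 44.
Row 3 is 36/108 = 1/3 times row 1, so its entry in column 1 is 54 × 1/3 = 18.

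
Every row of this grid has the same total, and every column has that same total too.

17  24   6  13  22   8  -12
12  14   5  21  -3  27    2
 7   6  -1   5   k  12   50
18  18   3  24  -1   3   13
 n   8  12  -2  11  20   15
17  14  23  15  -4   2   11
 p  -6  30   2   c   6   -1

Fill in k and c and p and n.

k = -1, c = 54, p = -7, n = 14

Rows 1 and 2 both sum to 78, so that's the common total.
The known cells in row 3 total 79, leaving 78 − 79 = -1 for the blank.
The known cells in row 5 total 64, leaving 78 − 64 = 14 for the blank.
The known cells in column 5 total 24, leaving 78 − 24 = 54 for the blank.
The known cells in row 7 total 85, leaving 78 − 85 = -7 for the blank.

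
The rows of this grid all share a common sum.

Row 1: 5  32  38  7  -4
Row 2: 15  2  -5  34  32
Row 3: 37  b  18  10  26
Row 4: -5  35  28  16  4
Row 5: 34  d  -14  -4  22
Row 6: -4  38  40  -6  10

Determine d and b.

Row 1 sums to 78 and so does row 4; that's the common total.
In row 5 the known cells total 38, leaving 78 − 38 = 40.
In row 3 the known cells total 91, leaving 78 − 91 = -13.

d = 40, b = -13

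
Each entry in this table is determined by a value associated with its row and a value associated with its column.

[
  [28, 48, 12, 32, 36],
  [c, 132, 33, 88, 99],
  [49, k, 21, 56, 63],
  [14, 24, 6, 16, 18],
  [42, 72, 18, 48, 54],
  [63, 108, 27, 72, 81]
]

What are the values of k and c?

Each row is a constant multiple of every other row — this is a multiplication table with the headers hidden.
Row 3 is 21/12 = 7/4 times row 1, so its entry in column 2 is 48 × 7/4 = 84.
Row 2 is 33/12 = 11/4 times row 1, so its entry in column 1 is 28 × 11/4 = 77.

k = 84, c = 77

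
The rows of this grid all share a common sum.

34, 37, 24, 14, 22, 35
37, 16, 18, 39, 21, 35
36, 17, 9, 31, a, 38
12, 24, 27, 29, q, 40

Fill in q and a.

Row 1 sums to 166 and so does row 2; that's the common total.
In row 4 the known cells total 132, leaving 166 − 132 = 34.
In row 3 the known cells total 131, leaving 166 − 131 = 35.

q = 34, a = 35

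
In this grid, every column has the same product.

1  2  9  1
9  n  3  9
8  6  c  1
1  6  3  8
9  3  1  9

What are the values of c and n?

Columns 1 and 4 each multiply to 648, so every column has product 648.
Column 3: 9×3×3×1 = 81, so the missing entry is 648 ÷ 81 = 8.
Column 2: 2×6×6×3 = 216, so the missing entry is 648 ÷ 216 = 3.

c = 8, n = 3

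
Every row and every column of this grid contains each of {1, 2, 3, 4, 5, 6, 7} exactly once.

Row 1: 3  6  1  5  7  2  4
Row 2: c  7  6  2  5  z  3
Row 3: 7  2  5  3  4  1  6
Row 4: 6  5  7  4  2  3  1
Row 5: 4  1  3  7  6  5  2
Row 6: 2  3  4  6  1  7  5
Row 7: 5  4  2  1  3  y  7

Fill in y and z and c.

y = 6, z = 4, c = 1

At (row 2, col 1): column 1 already has {2, 3, 4, 5, 6, 7}, so the value is 1.
Cell (7,6): row 7 already has {1, 2, 3, 4, 5, 7} → 6.
For row 2, column 6: row 2 already has {1, 2, 3, 5, 6, 7}; that leaves 4.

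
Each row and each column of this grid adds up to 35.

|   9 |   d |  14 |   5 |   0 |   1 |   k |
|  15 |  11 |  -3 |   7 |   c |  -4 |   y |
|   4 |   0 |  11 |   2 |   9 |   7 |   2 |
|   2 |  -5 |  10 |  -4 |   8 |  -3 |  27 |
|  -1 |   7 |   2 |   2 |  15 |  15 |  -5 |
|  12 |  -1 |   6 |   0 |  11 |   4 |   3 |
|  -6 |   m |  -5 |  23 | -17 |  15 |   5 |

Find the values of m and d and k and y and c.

m = 20, d = 3, k = 3, y = 0, c = 9

The known cells in row 7 total 15, leaving 35 − 15 = 20 for the blank.
The known cells in column 2 total 32, leaving 35 − 32 = 3 for the blank.
The known cells in column 5 total 26, leaving 35 − 26 = 9 for the blank.
The known cells in row 1 total 32, leaving 35 − 32 = 3 for the blank.
The known cells in row 2 total 35, leaving 35 − 35 = 0 for the blank.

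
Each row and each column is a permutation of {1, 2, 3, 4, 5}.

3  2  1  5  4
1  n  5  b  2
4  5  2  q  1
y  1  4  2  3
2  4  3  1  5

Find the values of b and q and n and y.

At (row 3, col 4): row 3 already has {1, 2, 4, 5}, so the value is 3.
Cell (2,2): column 2 already has {1, 2, 4, 5} → 3.
Cell (2,4): row 2 already has {1, 2, 3, 5} → 4.
At (row 4, col 1): row 4 already has {1, 2, 3, 4}, so the value is 5.

b = 4, q = 3, n = 3, y = 5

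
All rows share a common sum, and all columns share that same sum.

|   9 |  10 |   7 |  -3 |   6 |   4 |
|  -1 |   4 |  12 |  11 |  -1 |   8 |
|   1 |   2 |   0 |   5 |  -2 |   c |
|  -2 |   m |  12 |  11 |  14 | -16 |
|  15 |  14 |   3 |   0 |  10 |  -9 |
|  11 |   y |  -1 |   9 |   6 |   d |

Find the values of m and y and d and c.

m = 14, y = -11, d = 19, c = 27

Rows 1 and 2 both sum to 33, so that's the common total.
Row 4 has -2 + 12 + 11 + 14 − 16 = 19; the blank must be 33 − 19 = 14.
Row 3 has 1 + 2 + 0 + 5 − 2 = 6; the blank must be 33 − 6 = 27.
Column 6 has 4 + 8 + 27 − 16 − 9 = 14; the blank must be 33 − 14 = 19.
Row 6 has 11 − 1 + 9 + 6 + 19 = 44; the blank must be 33 − 44 = -11.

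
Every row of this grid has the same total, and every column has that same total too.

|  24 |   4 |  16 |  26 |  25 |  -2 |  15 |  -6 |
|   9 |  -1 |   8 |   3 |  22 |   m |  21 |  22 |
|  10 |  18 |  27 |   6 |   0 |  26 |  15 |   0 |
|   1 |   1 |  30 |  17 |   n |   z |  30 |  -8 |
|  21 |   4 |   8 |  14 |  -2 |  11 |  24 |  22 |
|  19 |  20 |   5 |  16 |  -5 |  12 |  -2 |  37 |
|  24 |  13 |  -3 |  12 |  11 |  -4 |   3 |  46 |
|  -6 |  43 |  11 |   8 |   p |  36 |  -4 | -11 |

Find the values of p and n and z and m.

p = 25, n = 26, z = 5, m = 18

Rows 1 and 3 both sum to 102, so that's the common total.
The known cells in row 8 total 77, leaving 102 − 77 = 25 for the blank.
The known cells in column 5 total 76, leaving 102 − 76 = 26 for the blank.
The known cells in row 4 total 97, leaving 102 − 97 = 5 for the blank.
The known cells in row 2 total 84, leaving 102 − 84 = 18 for the blank.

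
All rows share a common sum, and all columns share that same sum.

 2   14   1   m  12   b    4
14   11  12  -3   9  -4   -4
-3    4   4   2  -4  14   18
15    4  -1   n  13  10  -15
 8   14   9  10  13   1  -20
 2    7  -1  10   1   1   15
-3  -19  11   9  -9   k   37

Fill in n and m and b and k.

n = 9, m = -2, b = 4, k = 9

Rows 2 and 3 both sum to 35, so that's the common total.
Row 4 has 15 + 4 − 1 + 13 + 10 − 15 = 26; the blank must be 35 − 26 = 9.
Row 7 has -3 − 19 + 11 + 9 − 9 + 37 = 26; the blank must be 35 − 26 = 9.
Column 6 has -4 + 14 + 10 + 1 + 1 + 9 = 31; the blank must be 35 − 31 = 4.
Row 1 has 2 + 14 + 1 + 12 + 4 + 4 = 37; the blank must be 35 − 37 = -2.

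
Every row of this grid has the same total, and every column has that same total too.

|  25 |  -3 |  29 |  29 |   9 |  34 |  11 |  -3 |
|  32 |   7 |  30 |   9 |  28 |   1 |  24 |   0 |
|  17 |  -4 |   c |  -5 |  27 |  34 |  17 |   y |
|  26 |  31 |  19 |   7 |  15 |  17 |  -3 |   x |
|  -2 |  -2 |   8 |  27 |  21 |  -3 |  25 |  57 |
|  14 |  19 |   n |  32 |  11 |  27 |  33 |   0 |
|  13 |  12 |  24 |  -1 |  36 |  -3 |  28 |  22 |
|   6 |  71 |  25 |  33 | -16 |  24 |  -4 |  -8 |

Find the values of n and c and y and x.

Rows 1 and 2 both sum to 131, so that's the common total.
Row 4: 26 + 31 + 19 + 7 + 15 + 17 − 3 = 112, so its missing entry is 131 − 112 = 19.
Column 8: -3 + 0 + 19 + 57 + 0 + 22 − 8 = 87, so its missing entry is 131 − 87 = 44.
Row 3: 17 − 4 − 5 + 27 + 34 + 17 + 44 = 130, so its missing entry is 131 − 130 = 1.
Row 6: 14 + 19 + 32 + 11 + 27 + 33 + 0 = 136, so its missing entry is 131 − 136 = -5.

n = -5, c = 1, y = 44, x = 19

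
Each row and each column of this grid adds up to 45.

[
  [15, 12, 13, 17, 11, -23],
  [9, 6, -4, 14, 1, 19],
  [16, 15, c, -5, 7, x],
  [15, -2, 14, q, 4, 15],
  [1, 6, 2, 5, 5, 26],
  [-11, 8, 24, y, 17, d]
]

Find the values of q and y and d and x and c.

The known cells in row 4 total 46, leaving 45 − 46 = -1 for the blank.
The known cells in column 3 total 49, leaving 45 − 49 = -4 for the blank.
The known cells in column 4 total 30, leaving 45 − 30 = 15 for the blank.
The known cells in row 6 total 53, leaving 45 − 53 = -8 for the blank.
The known cells in row 3 total 29, leaving 45 − 29 = 16 for the blank.

q = -1, y = 15, d = -8, x = 16, c = -4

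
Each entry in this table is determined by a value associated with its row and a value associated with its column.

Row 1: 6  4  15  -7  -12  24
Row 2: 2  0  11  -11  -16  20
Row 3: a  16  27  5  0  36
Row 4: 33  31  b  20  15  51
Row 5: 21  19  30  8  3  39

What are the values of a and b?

a = 18, b = 42

The difference between any two rows is the same in every column — this is an addition table with the headers hidden.
Row 3 minus row 1 is 36 − 24 = 12, so its entry in column 1 is 6 + 12 = 18.
Row 4 minus row 1 is 51 − 24 = 27, so its entry in column 3 is 15 + 27 = 42.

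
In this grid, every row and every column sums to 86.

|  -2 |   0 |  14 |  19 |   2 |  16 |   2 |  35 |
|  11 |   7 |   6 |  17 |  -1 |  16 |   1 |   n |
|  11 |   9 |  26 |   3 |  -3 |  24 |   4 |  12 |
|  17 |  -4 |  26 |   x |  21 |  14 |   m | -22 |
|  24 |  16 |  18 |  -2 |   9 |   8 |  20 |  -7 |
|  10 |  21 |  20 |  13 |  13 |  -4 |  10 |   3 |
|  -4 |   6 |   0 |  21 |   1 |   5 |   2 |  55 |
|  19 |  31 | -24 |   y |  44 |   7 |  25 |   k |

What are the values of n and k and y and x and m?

The known cells in row 2 total 57, leaving 86 − 57 = 29 for the blank.
The known cells in column 8 total 105, leaving 86 − 105 = -19 for the blank.
The known cells in row 8 total 83, leaving 86 − 83 = 3 for the blank.
The known cells in column 4 total 74, leaving 86 − 74 = 12 for the blank.
The known cells in row 4 total 64, leaving 86 − 64 = 22 for the blank.

n = 29, k = -19, y = 3, x = 12, m = 22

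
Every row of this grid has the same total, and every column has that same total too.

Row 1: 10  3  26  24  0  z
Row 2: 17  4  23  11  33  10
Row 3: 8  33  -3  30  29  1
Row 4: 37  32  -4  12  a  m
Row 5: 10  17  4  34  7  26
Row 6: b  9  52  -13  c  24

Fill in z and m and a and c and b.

Rows 2 and 3 both sum to 98, so that's the common total.
The known cells in column 1 total 82, leaving 98 − 82 = 16 for the blank.
The known cells in row 6 total 88, leaving 98 − 88 = 10 for the blank.
The known cells in column 5 total 79, leaving 98 − 79 = 19 for the blank.
The known cells in row 1 total 63, leaving 98 − 63 = 35 for the blank.
The known cells in row 4 total 96, leaving 98 − 96 = 2 for the blank.

z = 35, m = 2, a = 19, c = 10, b = 16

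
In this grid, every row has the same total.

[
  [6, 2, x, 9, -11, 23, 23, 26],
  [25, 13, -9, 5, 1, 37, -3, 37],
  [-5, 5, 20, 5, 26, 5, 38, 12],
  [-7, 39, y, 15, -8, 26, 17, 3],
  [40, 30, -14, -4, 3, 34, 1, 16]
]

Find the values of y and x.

y = 21, x = 28

Row 2 sums to 106 and so does row 3; that's the common total.
In row 4 the known cells total 85, leaving 106 − 85 = 21.
In row 1 the known cells total 78, leaving 106 − 78 = 28.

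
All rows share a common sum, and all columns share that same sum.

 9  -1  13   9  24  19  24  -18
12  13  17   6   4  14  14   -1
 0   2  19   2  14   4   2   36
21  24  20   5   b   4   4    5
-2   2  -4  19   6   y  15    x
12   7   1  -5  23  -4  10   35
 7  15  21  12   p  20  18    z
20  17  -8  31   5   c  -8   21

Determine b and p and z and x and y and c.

Rows 1 and 2 both sum to 79, so that's the common total.
Row 4 has 21 + 24 + 20 + 5 + 4 + 4 + 5 = 83; the blank must be 79 − 83 = -4.
Column 5 has 24 + 4 + 14 − 4 + 6 + 23 + 5 = 72; the blank must be 79 − 72 = 7.
Row 7 has 7 + 15 + 21 + 12 + 7 + 20 + 18 = 100; the blank must be 79 − 100 = -21.
Row 8 has 20 + 17 − 8 + 31 + 5 − 8 + 21 = 78; the blank must be 79 − 78 = 1.
Column 6 has 19 + 14 + 4 + 4 − 4 + 20 + 1 = 58; the blank must be 79 − 58 = 21.
Row 5 has -2 + 2 − 4 + 19 + 6 + 21 + 15 = 57; the blank must be 79 − 57 = 22.

b = -4, p = 7, z = -21, x = 22, y = 21, c = 1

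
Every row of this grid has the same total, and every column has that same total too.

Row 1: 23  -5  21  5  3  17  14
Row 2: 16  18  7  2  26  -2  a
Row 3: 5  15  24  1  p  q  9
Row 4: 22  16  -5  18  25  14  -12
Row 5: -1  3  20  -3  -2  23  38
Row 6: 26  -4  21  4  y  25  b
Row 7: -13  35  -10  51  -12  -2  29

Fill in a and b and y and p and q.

Rows 1 and 4 both sum to 78, so that's the common total.
The known cells in row 2 total 67, leaving 78 − 67 = 11 for the blank.
The known cells in column 7 total 89, leaving 78 − 89 = -11 for the blank.
The known cells in row 6 total 61, leaving 78 − 61 = 17 for the blank.
The known cells in column 5 total 57, leaving 78 − 57 = 21 for the blank.
The known cells in row 3 total 75, leaving 78 − 75 = 3 for the blank.

a = 11, b = -11, y = 17, p = 21, q = 3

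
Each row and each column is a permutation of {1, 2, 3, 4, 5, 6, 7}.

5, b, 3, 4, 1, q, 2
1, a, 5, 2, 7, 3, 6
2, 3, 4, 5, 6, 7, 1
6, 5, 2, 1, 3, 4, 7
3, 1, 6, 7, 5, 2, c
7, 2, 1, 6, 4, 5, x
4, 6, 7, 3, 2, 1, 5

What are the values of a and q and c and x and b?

a = 4, q = 6, c = 4, x = 3, b = 7

At (row 2, col 2): row 2 already has {1, 2, 3, 5, 6, 7}, so the value is 4.
At (row 1, col 2): column 2 already has {1, 2, 3, 4, 5, 6}, so the value is 7.
Cell (5,7): row 5 already has {1, 2, 3, 5, 6, 7} → 4.
For row 6, column 7: row 6 already has {1, 2, 4, 5, 6, 7}; that leaves 3.
For row 1, column 6: row 1 already has {1, 2, 3, 4, 5, 7}; that leaves 6.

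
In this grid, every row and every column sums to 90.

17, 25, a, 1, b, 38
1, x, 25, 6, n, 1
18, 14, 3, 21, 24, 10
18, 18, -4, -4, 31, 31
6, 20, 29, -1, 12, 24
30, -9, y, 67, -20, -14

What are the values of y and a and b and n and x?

Column 2: 25 + 14 + 18 + 20 − 9 = 68, so its missing entry is 90 − 68 = 22.
Row 2: 1 + 22 + 25 + 6 + 1 = 55, so its missing entry is 90 − 55 = 35.
Column 5: 35 + 24 + 31 + 12 − 20 = 82, so its missing entry is 90 − 82 = 8.
Row 1: 17 + 25 + 1 + 8 + 38 = 89, so its missing entry is 90 − 89 = 1.
Row 6: 30 − 9 + 67 − 20 − 14 = 54, so its missing entry is 90 − 54 = 36.

y = 36, a = 1, b = 8, n = 35, x = 22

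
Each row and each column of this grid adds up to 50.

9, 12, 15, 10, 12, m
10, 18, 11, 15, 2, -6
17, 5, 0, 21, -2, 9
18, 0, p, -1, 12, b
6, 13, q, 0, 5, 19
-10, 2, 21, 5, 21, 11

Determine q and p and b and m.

The known cells in row 5 total 43, leaving 50 − 43 = 7 for the blank.
The known cells in column 3 total 54, leaving 50 − 54 = -4 for the blank.
The known cells in row 4 total 25, leaving 50 − 25 = 25 for the blank.
The known cells in row 1 total 58, leaving 50 − 58 = -8 for the blank.

q = 7, p = -4, b = 25, m = -8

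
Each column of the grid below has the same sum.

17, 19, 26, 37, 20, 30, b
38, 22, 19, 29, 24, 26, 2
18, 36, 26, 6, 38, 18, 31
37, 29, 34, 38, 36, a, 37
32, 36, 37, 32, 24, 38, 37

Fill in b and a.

The complete columns each total 142.
Column 7 is missing 142 − 107 = 35 (since 2 + 31 + 37 + 37 = 107).
Column 6 is missing 142 − 112 = 30 (since 30 + 26 + 18 + 38 = 112).

b = 35, a = 30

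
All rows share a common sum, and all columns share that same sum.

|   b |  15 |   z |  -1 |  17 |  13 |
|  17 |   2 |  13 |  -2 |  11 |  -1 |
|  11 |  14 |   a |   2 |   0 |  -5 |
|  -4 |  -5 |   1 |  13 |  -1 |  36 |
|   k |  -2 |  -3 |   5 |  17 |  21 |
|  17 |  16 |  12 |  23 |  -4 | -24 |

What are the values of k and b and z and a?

Rows 2 and 4 both sum to 40, so that's the common total.
The known cells in row 5 total 38, leaving 40 − 38 = 2 for the blank.
The known cells in row 3 total 22, leaving 40 − 22 = 18 for the blank.
The known cells in column 3 total 41, leaving 40 − 41 = -1 for the blank.
The known cells in row 1 total 43, leaving 40 − 43 = -3 for the blank.

k = 2, b = -3, z = -1, a = 18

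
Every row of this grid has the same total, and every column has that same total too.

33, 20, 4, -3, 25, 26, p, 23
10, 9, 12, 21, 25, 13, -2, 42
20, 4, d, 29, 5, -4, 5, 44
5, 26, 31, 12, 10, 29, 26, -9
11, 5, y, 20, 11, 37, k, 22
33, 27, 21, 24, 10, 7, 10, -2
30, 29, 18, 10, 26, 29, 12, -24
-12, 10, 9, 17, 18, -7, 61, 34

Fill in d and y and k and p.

d = 27, y = 8, k = 16, p = 2

Rows 2 and 4 both sum to 130, so that's the common total.
Row 1 has 33 + 20 + 4 − 3 + 25 + 26 + 23 = 128; the blank must be 130 − 128 = 2.
Column 7 has 2 − 2 + 5 + 26 + 10 + 12 + 61 = 114; the blank must be 130 − 114 = 16.
Row 5 has 11 + 5 + 20 + 11 + 37 + 16 + 22 = 122; the blank must be 130 − 122 = 8.
Row 3 has 20 + 4 + 29 + 5 − 4 + 5 + 44 = 103; the blank must be 130 − 103 = 27.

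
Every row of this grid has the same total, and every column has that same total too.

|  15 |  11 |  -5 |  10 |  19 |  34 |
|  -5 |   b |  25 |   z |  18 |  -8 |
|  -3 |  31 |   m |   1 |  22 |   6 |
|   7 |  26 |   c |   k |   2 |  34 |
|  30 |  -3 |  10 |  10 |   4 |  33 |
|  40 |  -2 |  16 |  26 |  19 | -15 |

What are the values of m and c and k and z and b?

m = 27, c = 11, k = 4, z = 33, b = 21

Rows 1 and 5 both sum to 84, so that's the common total.
Column 2: 11 + 31 + 26 − 3 − 2 = 63, so its missing entry is 84 − 63 = 21.
Row 3: -3 + 31 + 1 + 22 + 6 = 57, so its missing entry is 84 − 57 = 27.
Column 3: -5 + 25 + 27 + 10 + 16 = 73, so its missing entry is 84 − 73 = 11.
Row 4: 7 + 26 + 11 + 2 + 34 = 80, so its missing entry is 84 − 80 = 4.
Row 2: -5 + 21 + 25 + 18 − 8 = 51, so its missing entry is 84 − 51 = 33.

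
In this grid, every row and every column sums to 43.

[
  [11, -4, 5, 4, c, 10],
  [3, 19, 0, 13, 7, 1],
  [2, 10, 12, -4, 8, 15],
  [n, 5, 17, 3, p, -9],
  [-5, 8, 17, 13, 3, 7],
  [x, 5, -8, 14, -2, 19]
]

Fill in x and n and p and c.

Row 6: 5 − 8 + 14 − 2 + 19 = 28, so its missing entry is 43 − 28 = 15.
Row 1: 11 − 4 + 5 + 4 + 10 = 26, so its missing entry is 43 − 26 = 17.
Column 5: 17 + 7 + 8 + 3 − 2 = 33, so its missing entry is 43 − 33 = 10.
Row 4: 5 + 17 + 3 + 10 − 9 = 26, so its missing entry is 43 − 26 = 17.

x = 15, n = 17, p = 10, c = 17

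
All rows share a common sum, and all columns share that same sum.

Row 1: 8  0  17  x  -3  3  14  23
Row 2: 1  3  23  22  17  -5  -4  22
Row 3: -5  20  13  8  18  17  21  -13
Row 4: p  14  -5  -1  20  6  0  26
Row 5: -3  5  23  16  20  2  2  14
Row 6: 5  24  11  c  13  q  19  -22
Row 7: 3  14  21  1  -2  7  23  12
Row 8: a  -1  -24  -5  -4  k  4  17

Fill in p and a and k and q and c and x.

p = 19, a = 51, k = 41, q = 8, c = 21, x = 17

Rows 2 and 3 both sum to 79, so that's the common total.
The known cells in row 1 total 62, leaving 79 − 62 = 17 for the blank.
The known cells in row 4 total 60, leaving 79 − 60 = 19 for the blank.
The known cells in column 1 total 28, leaving 79 − 28 = 51 for the blank.
The known cells in column 4 total 58, leaving 79 − 58 = 21 for the blank.
The known cells in row 6 total 71, leaving 79 − 71 = 8 for the blank.
The known cells in row 8 total 38, leaving 79 − 38 = 41 for the blank.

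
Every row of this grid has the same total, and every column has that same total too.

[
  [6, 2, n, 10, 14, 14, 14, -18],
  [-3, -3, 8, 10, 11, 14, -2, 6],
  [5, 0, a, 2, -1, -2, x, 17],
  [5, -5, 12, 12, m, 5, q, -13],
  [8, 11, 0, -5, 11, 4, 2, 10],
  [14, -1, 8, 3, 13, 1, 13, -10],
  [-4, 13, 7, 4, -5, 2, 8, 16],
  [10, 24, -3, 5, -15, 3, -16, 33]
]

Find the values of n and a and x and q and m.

n = -1, a = 10, x = 10, q = 12, m = 13

Rows 2 and 5 both sum to 41, so that's the common total.
Column 5: 14 + 11 − 1 + 11 + 13 − 5 − 15 = 28, so its missing entry is 41 − 28 = 13.
Row 1: 6 + 2 + 10 + 14 + 14 + 14 − 18 = 42, so its missing entry is 41 − 42 = -1.
Column 3: -1 + 8 + 12 + 0 + 8 + 7 − 3 = 31, so its missing entry is 41 − 31 = 10.
Row 3: 5 + 0 + 10 + 2 − 1 − 2 + 17 = 31, so its missing entry is 41 − 31 = 10.
Row 4: 5 − 5 + 12 + 12 + 13 + 5 − 13 = 29, so its missing entry is 41 − 29 = 12.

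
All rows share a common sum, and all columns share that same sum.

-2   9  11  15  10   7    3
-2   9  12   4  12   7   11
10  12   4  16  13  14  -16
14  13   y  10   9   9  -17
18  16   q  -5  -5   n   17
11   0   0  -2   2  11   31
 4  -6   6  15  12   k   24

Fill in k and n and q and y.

Rows 1 and 2 both sum to 53, so that's the common total.
Row 4 has 14 + 13 + 10 + 9 + 9 − 17 = 38; the blank must be 53 − 38 = 15.
Column 3 has 11 + 12 + 4 + 15 + 0 + 6 = 48; the blank must be 53 − 48 = 5.
Row 5 has 18 + 16 + 5 − 5 − 5 + 17 = 46; the blank must be 53 − 46 = 7.
Row 7 has 4 − 6 + 6 + 15 + 12 + 24 = 55; the blank must be 53 − 55 = -2.

k = -2, n = 7, q = 5, y = 15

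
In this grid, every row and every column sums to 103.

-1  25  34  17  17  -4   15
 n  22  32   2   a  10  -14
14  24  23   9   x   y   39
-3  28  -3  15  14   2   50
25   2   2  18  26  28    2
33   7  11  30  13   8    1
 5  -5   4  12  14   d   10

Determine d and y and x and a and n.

The known cells in row 7 total 40, leaving 103 − 40 = 63 for the blank.
The known cells in column 1 total 73, leaving 103 − 73 = 30 for the blank.
The known cells in row 2 total 82, leaving 103 − 82 = 21 for the blank.
The known cells in column 5 total 105, leaving 103 − 105 = -2 for the blank.
The known cells in row 3 total 107, leaving 103 − 107 = -4 for the blank.

d = 63, y = -4, x = -2, a = 21, n = 30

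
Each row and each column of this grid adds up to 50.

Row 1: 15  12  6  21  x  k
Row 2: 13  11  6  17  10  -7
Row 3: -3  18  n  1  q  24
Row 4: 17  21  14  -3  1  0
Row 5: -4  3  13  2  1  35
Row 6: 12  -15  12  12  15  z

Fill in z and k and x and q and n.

The known cells in row 6 total 36, leaving 50 − 36 = 14 for the blank.
The known cells in column 6 total 66, leaving 50 − 66 = -16 for the blank.
The known cells in row 1 total 38, leaving 50 − 38 = 12 for the blank.
The known cells in column 5 total 39, leaving 50 − 39 = 11 for the blank.
The known cells in row 3 total 51, leaving 50 − 51 = -1 for the blank.

z = 14, k = -16, x = 12, q = 11, n = -1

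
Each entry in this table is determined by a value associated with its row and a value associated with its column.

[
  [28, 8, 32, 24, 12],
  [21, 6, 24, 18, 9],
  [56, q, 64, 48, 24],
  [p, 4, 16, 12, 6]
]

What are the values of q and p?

q = 16, p = 14

Each row is a constant multiple of every other row — this is a multiplication table with the headers hidden.
Row 3 is 48/24 = 2/1 times row 1, so its entry in column 2 is 8 × 2/1 = 16.
Row 4 is 12/24 = 1/2 times row 1, so its entry in column 1 is 28 × 1/2 = 14.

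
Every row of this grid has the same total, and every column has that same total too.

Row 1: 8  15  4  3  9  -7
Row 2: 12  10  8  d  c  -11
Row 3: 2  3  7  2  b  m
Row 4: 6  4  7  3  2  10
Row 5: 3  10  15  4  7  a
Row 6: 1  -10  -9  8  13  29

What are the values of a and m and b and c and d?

a = -7, m = 18, b = 0, c = 1, d = 12

Rows 1 and 4 both sum to 32, so that's the common total.
Row 5 has 3 + 10 + 15 + 4 + 7 = 39; the blank must be 32 − 39 = -7.
Column 6 has -7 − 11 + 10 − 7 + 29 = 14; the blank must be 32 − 14 = 18.
Row 3 has 2 + 3 + 7 + 2 + 18 = 32; the blank must be 32 − 32 = 0.
Column 5 has 9 + 0 + 2 + 7 + 13 = 31; the blank must be 32 − 31 = 1.
Row 2 has 12 + 10 + 8 + 1 − 11 = 20; the blank must be 32 − 20 = 12.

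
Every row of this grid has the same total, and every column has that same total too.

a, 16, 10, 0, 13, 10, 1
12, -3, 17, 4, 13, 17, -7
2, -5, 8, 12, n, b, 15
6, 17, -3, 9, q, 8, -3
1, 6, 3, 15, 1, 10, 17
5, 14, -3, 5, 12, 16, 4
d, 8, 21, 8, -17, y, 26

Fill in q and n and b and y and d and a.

Rows 2 and 5 both sum to 53, so that's the common total.
Row 4 has 6 + 17 − 3 + 9 + 8 − 3 = 34; the blank must be 53 − 34 = 19.
Column 5 has 13 + 13 + 19 + 1 + 12 − 17 = 41; the blank must be 53 − 41 = 12.
Row 1 has 16 + 10 + 0 + 13 + 10 + 1 = 50; the blank must be 53 − 50 = 3.
Column 1 has 3 + 12 + 2 + 6 + 1 + 5 = 29; the blank must be 53 − 29 = 24.
Row 7 has 24 + 8 + 21 + 8 − 17 + 26 = 70; the blank must be 53 − 70 = -17.
Row 3 has 2 − 5 + 8 + 12 + 12 + 15 = 44; the blank must be 53 − 44 = 9.

q = 19, n = 12, b = 9, y = -17, d = 24, a = 3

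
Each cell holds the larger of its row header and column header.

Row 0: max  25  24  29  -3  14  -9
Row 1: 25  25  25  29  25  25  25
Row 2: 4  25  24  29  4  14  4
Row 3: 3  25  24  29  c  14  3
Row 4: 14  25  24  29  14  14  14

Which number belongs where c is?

max(3, -3) = 3.

3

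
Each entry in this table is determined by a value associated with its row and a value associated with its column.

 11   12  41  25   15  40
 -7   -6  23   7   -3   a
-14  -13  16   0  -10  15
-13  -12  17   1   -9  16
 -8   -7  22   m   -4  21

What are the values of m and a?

m = 6, a = 22

The difference between any two rows is the same in every column — this is an addition table with the headers hidden.
Row 5 minus row 1 is 22 − 41 = -19, so its entry in column 4 is 25 + (-19) = 6.
Row 2 minus row 1 is 23 − 41 = -18, so its entry in column 6 is 40 + (-18) = 22.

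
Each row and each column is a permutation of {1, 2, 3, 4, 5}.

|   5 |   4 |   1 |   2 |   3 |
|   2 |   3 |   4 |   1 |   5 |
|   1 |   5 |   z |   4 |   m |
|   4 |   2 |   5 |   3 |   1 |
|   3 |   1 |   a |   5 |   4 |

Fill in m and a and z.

For row 3, column 5: column 5 already has {1, 3, 4, 5}; that leaves 2.
Cell (5,3): row 5 already has {1, 3, 4, 5} → 2.
Cell (3,3): row 3 already has {1, 2, 4, 5} → 3.

m = 2, a = 2, z = 3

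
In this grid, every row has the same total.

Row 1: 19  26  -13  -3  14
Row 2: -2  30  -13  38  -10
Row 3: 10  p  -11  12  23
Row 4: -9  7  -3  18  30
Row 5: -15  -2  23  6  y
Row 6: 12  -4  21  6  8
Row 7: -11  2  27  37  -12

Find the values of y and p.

y = 31, p = 9

Rows 6 and 7 both add up to 43, so every row sums to 43.
Row 5: -15 − 2 + 23 + 6 = 12, so the missing entry is 43 − 12 = 31.
Row 3: 10 − 11 + 12 + 23 = 34, so the missing entry is 43 − 34 = 9.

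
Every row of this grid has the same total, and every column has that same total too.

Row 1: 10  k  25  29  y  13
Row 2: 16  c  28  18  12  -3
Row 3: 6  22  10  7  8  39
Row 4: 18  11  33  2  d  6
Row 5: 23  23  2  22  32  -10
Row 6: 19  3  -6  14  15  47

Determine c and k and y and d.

Rows 3 and 5 both sum to 92, so that's the common total.
Row 2 has 16 + 28 + 18 + 12 − 3 = 71; the blank must be 92 − 71 = 21.
Column 2 has 21 + 22 + 11 + 23 + 3 = 80; the blank must be 92 − 80 = 12.
Row 1 has 10 + 12 + 25 + 29 + 13 = 89; the blank must be 92 − 89 = 3.
Row 4 has 18 + 11 + 33 + 2 + 6 = 70; the blank must be 92 − 70 = 22.

c = 21, k = 12, y = 3, d = 22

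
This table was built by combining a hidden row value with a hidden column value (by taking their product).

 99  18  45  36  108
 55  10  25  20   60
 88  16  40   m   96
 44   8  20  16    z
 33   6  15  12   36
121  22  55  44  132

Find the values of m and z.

Each row is a constant multiple of every other row — this is a multiplication table with the headers hidden.
Row 3 is 40/45 = 8/9 times row 1, so its entry in column 4 is 36 × 8/9 = 32.
Row 4 is 20/45 = 4/9 times row 1, so its entry in column 5 is 108 × 4/9 = 48.

m = 32, z = 48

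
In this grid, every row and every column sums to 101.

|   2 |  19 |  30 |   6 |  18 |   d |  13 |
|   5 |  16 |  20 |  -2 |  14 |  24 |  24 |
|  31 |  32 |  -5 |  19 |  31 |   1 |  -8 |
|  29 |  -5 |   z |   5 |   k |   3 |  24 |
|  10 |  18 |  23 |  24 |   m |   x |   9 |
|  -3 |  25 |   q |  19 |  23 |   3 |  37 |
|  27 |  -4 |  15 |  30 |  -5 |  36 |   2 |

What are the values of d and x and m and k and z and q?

d = 13, x = 21, m = -4, k = 24, z = 21, q = -3

Row 1 has 2 + 19 + 30 + 6 + 18 + 13 = 88; the blank must be 101 − 88 = 13.
Column 6 has 13 + 24 + 1 + 3 + 3 + 36 = 80; the blank must be 101 − 80 = 21.
Row 5 has 10 + 18 + 23 + 24 + 21 + 9 = 105; the blank must be 101 − 105 = -4.
Column 5 has 18 + 14 + 31 − 4 + 23 − 5 = 77; the blank must be 101 − 77 = 24.
Row 4 has 29 − 5 + 5 + 24 + 3 + 24 = 80; the blank must be 101 − 80 = 21.
Row 6 has -3 + 25 + 19 + 23 + 3 + 37 = 104; the blank must be 101 − 104 = -3.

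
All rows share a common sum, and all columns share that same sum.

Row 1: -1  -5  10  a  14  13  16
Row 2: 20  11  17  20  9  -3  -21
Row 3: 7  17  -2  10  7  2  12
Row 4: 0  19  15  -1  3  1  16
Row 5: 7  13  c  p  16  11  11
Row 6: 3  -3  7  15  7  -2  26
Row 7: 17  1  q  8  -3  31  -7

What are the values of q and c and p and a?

q = 6, c = 0, p = -5, a = 6

Rows 2 and 3 both sum to 53, so that's the common total.
Row 7: 17 + 1 + 8 − 3 + 31 − 7 = 47, so its missing entry is 53 − 47 = 6.
Row 1: -1 − 5 + 10 + 14 + 13 + 16 = 47, so its missing entry is 53 − 47 = 6.
Column 3: 10 + 17 − 2 + 15 + 7 + 6 = 53, so its missing entry is 53 − 53 = 0.
Row 5: 7 + 13 + 0 + 16 + 11 + 11 = 58, so its missing entry is 53 − 58 = -5.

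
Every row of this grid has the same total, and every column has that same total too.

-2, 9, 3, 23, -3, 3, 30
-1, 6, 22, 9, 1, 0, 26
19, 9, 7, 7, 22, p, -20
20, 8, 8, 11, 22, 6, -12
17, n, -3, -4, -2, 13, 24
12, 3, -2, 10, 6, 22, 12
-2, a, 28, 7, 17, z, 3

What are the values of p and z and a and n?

Rows 1 and 2 both sum to 63, so that's the common total.
Row 3: 19 + 9 + 7 + 7 + 22 − 20 = 44, so its missing entry is 63 − 44 = 19.
Row 5: 17 − 3 − 4 − 2 + 13 + 24 = 45, so its missing entry is 63 − 45 = 18.
Column 2: 9 + 6 + 9 + 8 + 18 + 3 = 53, so its missing entry is 63 − 53 = 10.
Row 7: -2 + 10 + 28 + 7 + 17 + 3 = 63, so its missing entry is 63 − 63 = 0.

p = 19, z = 0, a = 10, n = 18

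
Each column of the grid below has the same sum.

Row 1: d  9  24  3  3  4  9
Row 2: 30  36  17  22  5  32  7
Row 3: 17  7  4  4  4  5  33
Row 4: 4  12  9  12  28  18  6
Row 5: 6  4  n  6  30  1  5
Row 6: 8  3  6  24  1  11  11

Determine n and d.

n = 11, d = 6

Column 4 sums to 71 and so does column 6; that's the common total.
In column 3 the known cells total 60, leaving 71 − 60 = 11.
In column 1 the known cells total 65, leaving 71 − 65 = 6.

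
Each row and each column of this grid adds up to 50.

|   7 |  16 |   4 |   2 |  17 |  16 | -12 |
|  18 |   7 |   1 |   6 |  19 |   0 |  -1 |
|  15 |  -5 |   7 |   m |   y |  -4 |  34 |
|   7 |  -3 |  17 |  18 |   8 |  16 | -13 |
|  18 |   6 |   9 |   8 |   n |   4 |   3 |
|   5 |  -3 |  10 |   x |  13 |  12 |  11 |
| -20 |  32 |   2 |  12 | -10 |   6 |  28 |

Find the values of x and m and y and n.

x = 2, m = 2, y = 1, n = 2

Row 6 has 5 − 3 + 10 + 13 + 12 + 11 = 48; the blank must be 50 − 48 = 2.
Column 4 has 2 + 6 + 18 + 8 + 2 + 12 = 48; the blank must be 50 − 48 = 2.
Row 3 has 15 − 5 + 7 + 2 − 4 + 34 = 49; the blank must be 50 − 49 = 1.
Row 5 has 18 + 6 + 9 + 8 + 4 + 3 = 48; the blank must be 50 − 48 = 2.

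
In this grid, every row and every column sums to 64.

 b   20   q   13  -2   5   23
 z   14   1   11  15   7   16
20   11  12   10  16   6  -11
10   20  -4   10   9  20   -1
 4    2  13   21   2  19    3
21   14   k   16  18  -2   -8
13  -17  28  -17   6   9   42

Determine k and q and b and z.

Row 2 has 14 + 1 + 11 + 15 + 7 + 16 = 64; the blank must be 64 − 64 = 0.
Column 1 has 0 + 20 + 10 + 4 + 21 + 13 = 68; the blank must be 64 − 68 = -4.
Row 1 has -4 + 20 + 13 − 2 + 5 + 23 = 55; the blank must be 64 − 55 = 9.
Row 6 has 21 + 14 + 16 + 18 − 2 − 8 = 59; the blank must be 64 − 59 = 5.

k = 5, q = 9, b = -4, z = 0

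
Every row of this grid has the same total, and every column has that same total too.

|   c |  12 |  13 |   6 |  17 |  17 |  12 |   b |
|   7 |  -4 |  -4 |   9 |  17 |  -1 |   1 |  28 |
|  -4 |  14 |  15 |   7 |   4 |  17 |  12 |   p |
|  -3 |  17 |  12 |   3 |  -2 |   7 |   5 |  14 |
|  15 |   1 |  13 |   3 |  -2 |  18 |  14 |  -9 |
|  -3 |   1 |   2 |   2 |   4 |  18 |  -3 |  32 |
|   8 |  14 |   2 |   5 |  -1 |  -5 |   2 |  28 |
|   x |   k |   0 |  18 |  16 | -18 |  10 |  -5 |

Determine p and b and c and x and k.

Rows 2 and 4 both sum to 53, so that's the common total.
The known cells in column 2 total 55, leaving 53 − 55 = -2 for the blank.
The known cells in row 3 total 65, leaving 53 − 65 = -12 for the blank.
The known cells in column 8 total 76, leaving 53 − 76 = -23 for the blank.
The known cells in row 1 total 54, leaving 53 − 54 = -1 for the blank.
The known cells in row 8 total 19, leaving 53 − 19 = 34 for the blank.

p = -12, b = -23, c = -1, x = 34, k = -2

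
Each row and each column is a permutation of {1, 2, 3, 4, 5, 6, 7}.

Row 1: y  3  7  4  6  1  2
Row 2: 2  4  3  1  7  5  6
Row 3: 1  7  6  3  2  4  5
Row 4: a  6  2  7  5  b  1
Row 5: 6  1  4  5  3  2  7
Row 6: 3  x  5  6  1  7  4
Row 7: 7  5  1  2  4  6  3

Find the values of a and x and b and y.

a = 4, x = 2, b = 3, y = 5

At (row 1, col 1): row 1 already has {1, 2, 3, 4, 6, 7}, so the value is 5.
For row 6, column 2: row 6 already has {1, 3, 4, 5, 6, 7}; that leaves 2.
At (row 4, col 6): column 6 already has {1, 2, 4, 5, 6, 7}, so the value is 3.
At (row 4, col 1): row 4 already has {1, 2, 3, 5, 6, 7}, so the value is 4.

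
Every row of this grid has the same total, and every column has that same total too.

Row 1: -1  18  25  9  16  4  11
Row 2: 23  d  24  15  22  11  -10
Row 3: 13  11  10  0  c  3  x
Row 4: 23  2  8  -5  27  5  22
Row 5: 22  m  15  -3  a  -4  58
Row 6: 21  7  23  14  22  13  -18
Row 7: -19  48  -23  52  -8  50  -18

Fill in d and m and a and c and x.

Rows 1 and 4 both sum to 82, so that's the common total.
The known cells in row 2 total 85, leaving 82 − 85 = -3 for the blank.
The known cells in column 7 total 45, leaving 82 − 45 = 37 for the blank.
The known cells in row 3 total 74, leaving 82 − 74 = 8 for the blank.
The known cells in column 5 total 87, leaving 82 − 87 = -5 for the blank.
The known cells in row 5 total 83, leaving 82 − 83 = -1 for the blank.

d = -3, m = -1, a = -5, c = 8, x = 37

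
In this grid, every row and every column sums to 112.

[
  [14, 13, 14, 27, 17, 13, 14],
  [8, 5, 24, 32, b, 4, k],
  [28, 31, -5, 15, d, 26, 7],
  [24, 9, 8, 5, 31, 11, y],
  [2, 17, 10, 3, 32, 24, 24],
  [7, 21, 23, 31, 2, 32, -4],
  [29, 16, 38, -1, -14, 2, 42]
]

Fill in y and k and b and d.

The known cells in row 3 total 102, leaving 112 − 102 = 10 for the blank.
The known cells in column 5 total 78, leaving 112 − 78 = 34 for the blank.
The known cells in row 2 total 107, leaving 112 − 107 = 5 for the blank.
The known cells in row 4 total 88, leaving 112 − 88 = 24 for the blank.

y = 24, k = 5, b = 34, d = 10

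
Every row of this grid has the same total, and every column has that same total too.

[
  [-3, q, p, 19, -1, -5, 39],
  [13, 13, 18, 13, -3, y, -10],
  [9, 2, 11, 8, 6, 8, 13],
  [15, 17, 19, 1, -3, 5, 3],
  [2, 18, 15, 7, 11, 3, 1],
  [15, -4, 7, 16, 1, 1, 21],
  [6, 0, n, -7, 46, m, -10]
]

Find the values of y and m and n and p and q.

y = 13, m = 32, n = -10, p = -3, q = 11

Rows 3 and 4 both sum to 57, so that's the common total.
The known cells in column 2 total 46, leaving 57 − 46 = 11 for the blank.
The known cells in row 2 total 44, leaving 57 − 44 = 13 for the blank.
The known cells in column 6 total 25, leaving 57 − 25 = 32 for the blank.
The known cells in row 7 total 67, leaving 57 − 67 = -10 for the blank.
The known cells in row 1 total 60, leaving 57 − 60 = -3 for the blank.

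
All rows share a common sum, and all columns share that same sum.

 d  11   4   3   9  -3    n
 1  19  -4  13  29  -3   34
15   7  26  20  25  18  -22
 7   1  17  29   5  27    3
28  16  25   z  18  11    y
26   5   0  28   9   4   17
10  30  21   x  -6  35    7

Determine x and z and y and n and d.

Rows 2 and 3 both sum to 89, so that's the common total.
The known cells in column 1 total 87, leaving 89 − 87 = 2 for the blank.
The known cells in row 1 total 26, leaving 89 − 26 = 63 for the blank.
The known cells in column 7 total 102, leaving 89 − 102 = -13 for the blank.
The known cells in row 5 total 85, leaving 89 − 85 = 4 for the blank.
The known cells in row 7 total 97, leaving 89 − 97 = -8 for the blank.

x = -8, z = 4, y = -13, n = 63, d = 2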